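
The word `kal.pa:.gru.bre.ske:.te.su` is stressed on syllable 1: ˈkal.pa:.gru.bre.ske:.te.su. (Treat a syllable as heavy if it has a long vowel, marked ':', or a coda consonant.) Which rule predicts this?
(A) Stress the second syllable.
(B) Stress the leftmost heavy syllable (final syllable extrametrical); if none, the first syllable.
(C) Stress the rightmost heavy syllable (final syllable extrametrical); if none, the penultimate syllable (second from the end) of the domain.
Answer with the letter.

B

Rule A → syllable 2 (observed: 1).
Rule B → syllable 1 ✓.
Rule C → syllable 5 (observed: 1).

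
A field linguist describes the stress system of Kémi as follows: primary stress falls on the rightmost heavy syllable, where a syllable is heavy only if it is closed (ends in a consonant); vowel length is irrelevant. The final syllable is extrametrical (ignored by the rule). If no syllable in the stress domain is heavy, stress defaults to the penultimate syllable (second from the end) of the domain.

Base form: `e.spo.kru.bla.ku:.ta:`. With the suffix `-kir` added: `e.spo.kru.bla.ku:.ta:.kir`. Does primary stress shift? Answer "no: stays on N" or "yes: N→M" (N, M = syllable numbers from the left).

Base `e.spo.kru.bla.ku:.ta:` (6 syllables):
  The final syllable (6, ta:) is extrametrical; the stress domain is syllables 1–5.
  Weights: 1 e L, 2 spo L, 3 kru L, 4 bla L, 5 ku: L.
  No heavy syllable in the domain; default to the penultimate syllable (second from the end) of the domain = syllable 4.
  → primary stress on syllable 4.
Suffixed `e.spo.kru.bla.ku:.ta:.kir` (7 syllables):
  The final syllable (7, kir) is extrametrical; the stress domain is syllables 1–6.
  Weights: 1 e L, 2 spo L, 3 kru L, 4 bla L, 5 ku: L, 6 ta: L.
  No heavy syllable in the domain; default to the penultimate syllable (second from the end) of the domain = syllable 5.
  → primary stress on syllable 5.

yes: 4→5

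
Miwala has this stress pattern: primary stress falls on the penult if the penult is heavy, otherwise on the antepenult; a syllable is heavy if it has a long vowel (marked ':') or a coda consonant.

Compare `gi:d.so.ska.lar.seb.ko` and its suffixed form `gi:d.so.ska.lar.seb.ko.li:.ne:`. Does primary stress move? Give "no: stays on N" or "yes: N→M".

yes: 5→7

Base `gi:d.so.ska.lar.seb.ko` (6 syllables):
  Weights: 4 lar H, 5 seb H, 6 ko L.
  The penult (syllable 5, seb) is heavy, so it takes stress.
  → primary stress on syllable 5.
Suffixed `gi:d.so.ska.lar.seb.ko.li:.ne:` (8 syllables):
  Weights: 6 ko L, 7 li: H, 8 ne: H.
  The penult (syllable 7, li:) is heavy, so it takes stress.
  → primary stress on syllable 7.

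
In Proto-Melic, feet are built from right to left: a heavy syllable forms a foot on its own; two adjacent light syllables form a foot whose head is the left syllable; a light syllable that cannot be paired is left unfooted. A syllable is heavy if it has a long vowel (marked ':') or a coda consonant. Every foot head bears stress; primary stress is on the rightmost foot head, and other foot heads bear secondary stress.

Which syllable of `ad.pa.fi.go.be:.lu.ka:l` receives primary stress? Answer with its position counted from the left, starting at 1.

Weights: 1 ad H, 2 pa L, 3 fi L, 4 go L, 5 be: H, 6 lu L, 7 ka:l H.
Parse right to left (heavy = foot alone; LL = one foot; stranded L unfooted): (ˈad) pa (ˈfi.go) (ˈbe:) lu (ˈka:l).
Foot heads: 1, 3, 5, 7.
Primary stress on the rightmost head = syllable 7.
Primary stress: syllable 7 → ad.pa.fi.go.be:.lu.ˈka:l.

7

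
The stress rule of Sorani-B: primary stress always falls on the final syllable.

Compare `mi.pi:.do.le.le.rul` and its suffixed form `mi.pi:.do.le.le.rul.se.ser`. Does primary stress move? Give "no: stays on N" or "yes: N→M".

yes: 6→8

Base `mi.pi:.do.le.le.rul` (6 syllables):
  The word has 6 syllables; the final syllable is syllable 6 (rul).
  → primary stress on syllable 6.
Suffixed `mi.pi:.do.le.le.rul.se.ser` (8 syllables):
  The word has 8 syllables; the final syllable is syllable 8 (ser).
  → primary stress on syllable 8.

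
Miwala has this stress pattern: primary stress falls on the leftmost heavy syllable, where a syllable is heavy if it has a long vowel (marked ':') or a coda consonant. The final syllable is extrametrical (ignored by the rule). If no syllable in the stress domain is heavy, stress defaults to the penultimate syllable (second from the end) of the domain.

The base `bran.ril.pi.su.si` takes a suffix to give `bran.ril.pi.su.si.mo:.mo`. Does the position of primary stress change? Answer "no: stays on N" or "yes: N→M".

no: stays on 1

Base `bran.ril.pi.su.si` (5 syllables):
  The final syllable (5, si) is extrametrical; the stress domain is syllables 1–4.
  Weights: 1 bran H, 2 ril H, 3 pi L, 4 su L.
  Heavy syllables in the domain: 1, 2. The leftmost is syllable 1 (bran).
  → primary stress on syllable 1.
Suffixed `bran.ril.pi.su.si.mo:.mo` (7 syllables):
  The final syllable (7, mo) is extrametrical; the stress domain is syllables 1–6.
  Weights: 1 bran H, 2 ril H, 3 pi L, 4 su L, 5 si L, 6 mo: H.
  Heavy syllables in the domain: 1, 2, 6. The leftmost is syllable 1 (bran).
  → primary stress on syllable 1.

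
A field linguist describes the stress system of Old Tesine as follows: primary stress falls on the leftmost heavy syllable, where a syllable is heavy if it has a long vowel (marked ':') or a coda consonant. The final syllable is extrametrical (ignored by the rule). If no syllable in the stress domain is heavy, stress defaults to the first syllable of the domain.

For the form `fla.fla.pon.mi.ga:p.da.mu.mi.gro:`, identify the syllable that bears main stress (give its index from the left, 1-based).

The final syllable (9, gro:) is extrametrical; the stress domain is syllables 1–8.
Weights: 1 fla L, 2 fla L, 3 pon H, 4 mi L, 5 ga:p H, 6 da L, 7 mu L, 8 mi L.
Heavy syllables in the domain: 3, 5. The leftmost is syllable 3 (pon).
Primary stress: syllable 3 → fla.fla.ˈpon.mi.ga:p.da.mu.mi.gro:.

3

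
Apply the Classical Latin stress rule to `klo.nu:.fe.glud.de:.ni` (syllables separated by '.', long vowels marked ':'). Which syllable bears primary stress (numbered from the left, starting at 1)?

5

Classical Latin: stress the penult if heavy (long vowel or closed), else the antepenult.
Weights: 4 glud H, 5 de: H, 6 ni L.
The penult (syllable 5, de:) is heavy, so it takes stress.
Stress on syllable 5: klo.nu:.fe.glud.ˈde:.ni.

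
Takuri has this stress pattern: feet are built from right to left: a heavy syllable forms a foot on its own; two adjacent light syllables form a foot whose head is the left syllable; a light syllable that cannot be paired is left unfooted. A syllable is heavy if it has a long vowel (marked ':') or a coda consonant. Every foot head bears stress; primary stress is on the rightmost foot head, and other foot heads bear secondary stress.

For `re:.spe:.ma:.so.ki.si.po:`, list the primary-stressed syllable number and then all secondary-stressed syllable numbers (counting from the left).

Weights: 1 re: H, 2 spe: H, 3 ma: H, 4 so L, 5 ki L, 6 si L, 7 po: H.
Parse right to left (heavy = foot alone; LL = one foot; stranded L unfooted): (ˈre:) (ˈspe:) (ˈma:) so (ˈki.si) (ˈpo:).
Foot heads: 1, 2, 3, 5, 7.
Primary stress on the rightmost head = syllable 7.
Secondary stress on 1, 2, 3, 5: ˌre:.ˌspe:.ˌma:.so.ˌki.si.ˈpo:.

primary 7, secondary 1, 2, 3, 5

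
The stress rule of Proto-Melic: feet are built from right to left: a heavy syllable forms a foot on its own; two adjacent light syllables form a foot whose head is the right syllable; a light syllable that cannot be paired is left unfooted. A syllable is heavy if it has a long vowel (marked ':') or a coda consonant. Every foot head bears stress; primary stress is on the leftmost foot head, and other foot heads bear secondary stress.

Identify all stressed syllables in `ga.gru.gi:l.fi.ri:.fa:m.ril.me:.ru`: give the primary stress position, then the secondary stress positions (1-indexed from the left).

Weights: 1 ga L, 2 gru L, 3 gi:l H, 4 fi L, 5 ri: H, 6 fa:m H, 7 ril H, 8 me: H, 9 ru L.
Parse right to left (heavy = foot alone; LL = one foot; stranded L unfooted): (ga.ˈgru) (ˈgi:l) fi (ˈri:) (ˈfa:m) (ˈril) (ˈme:) ru.
Foot heads: 2, 3, 5, 6, 7, 8.
Primary stress on the leftmost head = syllable 2.
Secondary stress on 3, 5, 6, 7, 8: ga.ˈgru.ˌgi:l.fi.ˌri:.ˌfa:m.ˌril.ˌme:.ru.

primary 2, secondary 3, 5, 6, 7, 8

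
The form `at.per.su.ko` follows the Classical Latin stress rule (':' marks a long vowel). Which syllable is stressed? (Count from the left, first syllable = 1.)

2

Classical Latin: stress the penult if heavy (long vowel or closed), else the antepenult.
Weights: 2 per H, 3 su L, 4 ko L.
The penult (syllable 3, su) is light, so stress falls on the antepenult (syllable 2, per).
Stress on syllable 2: at.ˈper.su.ko.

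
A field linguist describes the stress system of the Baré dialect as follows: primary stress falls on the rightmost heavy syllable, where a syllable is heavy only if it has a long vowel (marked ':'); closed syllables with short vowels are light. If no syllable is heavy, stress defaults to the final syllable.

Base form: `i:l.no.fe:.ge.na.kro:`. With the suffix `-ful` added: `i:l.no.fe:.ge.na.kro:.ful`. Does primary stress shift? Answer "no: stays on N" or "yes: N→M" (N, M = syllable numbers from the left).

no: stays on 6

Base `i:l.no.fe:.ge.na.kro:` (6 syllables):
  Weights: 1 i:l H, 2 no L, 3 fe: H, 4 ge L, 5 na L, 6 kro: H.
  Heavy syllables in the domain: 1, 3, 6. The rightmost is syllable 6 (kro:).
  → primary stress on syllable 6.
Suffixed `i:l.no.fe:.ge.na.kro:.ful` (7 syllables):
  Weights: 1 i:l H, 2 no L, 3 fe: H, 4 ge L, 5 na L, 6 kro: H, 7 ful L.
  Heavy syllables in the domain: 1, 3, 6. The rightmost is syllable 6 (kro:).
  → primary stress on syllable 6.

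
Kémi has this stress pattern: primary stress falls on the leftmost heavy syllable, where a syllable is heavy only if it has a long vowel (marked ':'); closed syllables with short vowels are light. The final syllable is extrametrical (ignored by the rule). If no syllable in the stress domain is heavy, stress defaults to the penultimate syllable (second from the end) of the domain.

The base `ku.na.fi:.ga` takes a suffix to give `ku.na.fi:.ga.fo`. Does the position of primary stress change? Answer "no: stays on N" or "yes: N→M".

no: stays on 3

Base `ku.na.fi:.ga` (4 syllables):
  The final syllable (4, ga) is extrametrical; the stress domain is syllables 1–3.
  Weights: 1 ku L, 2 na L, 3 fi: H.
  Heavy syllables in the domain: 3. The leftmost is syllable 3 (fi:).
  → primary stress on syllable 3.
Suffixed `ku.na.fi:.ga.fo` (5 syllables):
  The final syllable (5, fo) is extrametrical; the stress domain is syllables 1–4.
  Weights: 1 ku L, 2 na L, 3 fi: H, 4 ga L.
  Heavy syllables in the domain: 3. The leftmost is syllable 3 (fi:).
  → primary stress on syllable 3.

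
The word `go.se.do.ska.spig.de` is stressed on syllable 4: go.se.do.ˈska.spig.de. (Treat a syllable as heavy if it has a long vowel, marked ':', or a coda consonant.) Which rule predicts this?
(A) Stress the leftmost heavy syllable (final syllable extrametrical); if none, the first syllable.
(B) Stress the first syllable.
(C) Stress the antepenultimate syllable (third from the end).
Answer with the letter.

C

Rule A → syllable 5 (observed: 4).
Rule B → syllable 1 (observed: 4).
Rule C → syllable 4 ✓.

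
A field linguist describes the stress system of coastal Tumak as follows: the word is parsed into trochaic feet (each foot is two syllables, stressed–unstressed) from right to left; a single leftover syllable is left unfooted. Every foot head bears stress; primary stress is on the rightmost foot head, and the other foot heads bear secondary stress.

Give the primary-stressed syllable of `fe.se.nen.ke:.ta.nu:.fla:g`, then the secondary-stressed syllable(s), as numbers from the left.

primary 6, secondary 2, 4

Parse right to left into trochaic (ˈσσ) feet: fe (ˈse.nen) (ˈke:.ta) (ˈnu:.fla:g). Syllable 1 is left unfooted.
Foot heads (stressed positions): 2, 4, 6.
End Rule Rightmost: primary stress on the rightmost head = syllable 6.
Secondary stress on 2, 4: fe.ˌse.nen.ˌke:.ta.ˈnu:.fla:g.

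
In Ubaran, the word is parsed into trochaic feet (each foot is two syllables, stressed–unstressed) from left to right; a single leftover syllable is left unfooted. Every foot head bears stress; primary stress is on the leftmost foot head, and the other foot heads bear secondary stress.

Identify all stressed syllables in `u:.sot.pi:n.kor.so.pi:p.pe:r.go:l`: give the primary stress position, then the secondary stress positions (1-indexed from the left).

primary 1, secondary 3, 5, 7

Parse left to right into trochaic (ˈσσ) feet: (ˈu:.sot) (ˈpi:n.kor) (ˈso.pi:p) (ˈpe:r.go:l).
Foot heads (stressed positions): 1, 3, 5, 7.
End Rule Leftmost: primary stress on the leftmost head = syllable 1.
Secondary stress on 3, 5, 7: ˈu:.sot.ˌpi:n.kor.ˌso.pi:p.ˌpe:r.go:l.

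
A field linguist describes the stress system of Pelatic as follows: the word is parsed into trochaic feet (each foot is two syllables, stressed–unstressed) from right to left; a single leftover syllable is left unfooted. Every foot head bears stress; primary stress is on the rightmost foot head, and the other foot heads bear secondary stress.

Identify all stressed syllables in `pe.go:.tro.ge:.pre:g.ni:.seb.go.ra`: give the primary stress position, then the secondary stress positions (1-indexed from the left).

Parse right to left into trochaic (ˈσσ) feet: pe (ˈgo:.tro) (ˈge:.pre:g) (ˈni:.seb) (ˈgo.ra). Syllable 1 is left unfooted.
Foot heads (stressed positions): 2, 4, 6, 8.
End Rule Rightmost: primary stress on the rightmost head = syllable 8.
Secondary stress on 2, 4, 6: pe.ˌgo:.tro.ˌge:.pre:g.ˌni:.seb.ˈgo.ra.

primary 8, secondary 2, 4, 6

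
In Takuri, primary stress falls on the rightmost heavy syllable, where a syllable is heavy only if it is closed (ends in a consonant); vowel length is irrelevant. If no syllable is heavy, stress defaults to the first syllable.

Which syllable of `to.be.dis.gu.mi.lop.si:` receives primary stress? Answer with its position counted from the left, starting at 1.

6

Weights: 1 to L, 2 be L, 3 dis H, 4 gu L, 5 mi L, 6 lop H, 7 si: L.
Heavy syllables in the domain: 3, 6. The rightmost is syllable 6 (lop).
Primary stress: syllable 6 → to.be.dis.gu.mi.ˈlop.si:.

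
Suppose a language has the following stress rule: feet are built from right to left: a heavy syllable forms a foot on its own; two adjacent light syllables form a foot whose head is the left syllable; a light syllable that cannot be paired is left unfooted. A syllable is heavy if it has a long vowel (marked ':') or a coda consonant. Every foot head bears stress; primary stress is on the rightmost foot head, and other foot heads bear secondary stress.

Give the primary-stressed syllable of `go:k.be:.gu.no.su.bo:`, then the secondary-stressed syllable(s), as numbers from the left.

Weights: 1 go:k H, 2 be: H, 3 gu L, 4 no L, 5 su L, 6 bo: H.
Parse right to left (heavy = foot alone; LL = one foot; stranded L unfooted): (ˈgo:k) (ˈbe:) gu (ˈno.su) (ˈbo:).
Foot heads: 1, 2, 4, 6.
Primary stress on the rightmost head = syllable 6.
Secondary stress on 1, 2, 4: ˌgo:k.ˌbe:.gu.ˌno.su.ˈbo:.

primary 6, secondary 1, 2, 4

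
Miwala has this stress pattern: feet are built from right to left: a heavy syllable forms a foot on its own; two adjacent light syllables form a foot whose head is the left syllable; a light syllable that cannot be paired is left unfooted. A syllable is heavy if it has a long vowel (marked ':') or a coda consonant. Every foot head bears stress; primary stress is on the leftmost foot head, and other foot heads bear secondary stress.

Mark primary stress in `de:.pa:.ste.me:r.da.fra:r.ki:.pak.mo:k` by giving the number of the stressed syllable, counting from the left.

Weights: 1 de: H, 2 pa: H, 3 ste L, 4 me:r H, 5 da L, 6 fra:r H, 7 ki: H, 8 pak H, 9 mo:k H.
Parse right to left (heavy = foot alone; LL = one foot; stranded L unfooted): (ˈde:) (ˈpa:) ste (ˈme:r) da (ˈfra:r) (ˈki:) (ˈpak) (ˈmo:k).
Foot heads: 1, 2, 4, 6, 7, 8, 9.
Primary stress on the leftmost head = syllable 1.
Primary stress: syllable 1 → ˈde:.pa:.ste.me:r.da.fra:r.ki:.pak.mo:k.

1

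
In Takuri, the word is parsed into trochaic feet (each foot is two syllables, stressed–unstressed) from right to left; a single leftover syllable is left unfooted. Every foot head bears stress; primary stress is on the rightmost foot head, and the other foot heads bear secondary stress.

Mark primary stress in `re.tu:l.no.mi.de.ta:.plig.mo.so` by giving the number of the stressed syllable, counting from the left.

Parse right to left into trochaic (ˈσσ) feet: re (ˈtu:l.no) (ˈmi.de) (ˈta:.plig) (ˈmo.so). Syllable 1 is left unfooted.
Foot heads (stressed positions): 2, 4, 6, 8.
End Rule Rightmost: primary stress on the rightmost head = syllable 8.
Primary stress: syllable 8 → re.tu:l.no.mi.de.ta:.plig.ˈmo.so.

8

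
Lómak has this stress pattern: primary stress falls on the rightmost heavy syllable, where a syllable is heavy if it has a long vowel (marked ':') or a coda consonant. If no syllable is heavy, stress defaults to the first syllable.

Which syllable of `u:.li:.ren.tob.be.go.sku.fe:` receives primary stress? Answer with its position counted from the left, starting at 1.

8

Weights: 1 u: H, 2 li: H, 3 ren H, 4 tob H, 5 be L, 6 go L, 7 sku L, 8 fe: H.
Heavy syllables in the domain: 1, 2, 3, 4, 8. The rightmost is syllable 8 (fe:).
Primary stress: syllable 8 → u:.li:.ren.tob.be.go.sku.ˈfe:.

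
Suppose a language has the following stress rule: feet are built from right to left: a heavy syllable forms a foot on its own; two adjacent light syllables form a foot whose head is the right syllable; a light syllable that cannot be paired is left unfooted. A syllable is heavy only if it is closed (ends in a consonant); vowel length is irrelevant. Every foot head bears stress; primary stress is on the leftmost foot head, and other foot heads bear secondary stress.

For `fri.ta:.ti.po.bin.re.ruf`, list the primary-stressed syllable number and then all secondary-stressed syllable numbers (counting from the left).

Weights: 1 fri L, 2 ta: L, 3 ti L, 4 po L, 5 bin H, 6 re L, 7 ruf H.
Parse right to left (heavy = foot alone; LL = one foot; stranded L unfooted): (fri.ˈta:) (ti.ˈpo) (ˈbin) re (ˈruf).
Foot heads: 2, 4, 5, 7.
Primary stress on the leftmost head = syllable 2.
Secondary stress on 4, 5, 7: fri.ˈta:.ti.ˌpo.ˌbin.re.ˌruf.

primary 2, secondary 4, 5, 7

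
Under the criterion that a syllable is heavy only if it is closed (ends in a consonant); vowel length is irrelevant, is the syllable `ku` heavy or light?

light

`ku`: short vowel, open (no coda). Open (no coda) → light.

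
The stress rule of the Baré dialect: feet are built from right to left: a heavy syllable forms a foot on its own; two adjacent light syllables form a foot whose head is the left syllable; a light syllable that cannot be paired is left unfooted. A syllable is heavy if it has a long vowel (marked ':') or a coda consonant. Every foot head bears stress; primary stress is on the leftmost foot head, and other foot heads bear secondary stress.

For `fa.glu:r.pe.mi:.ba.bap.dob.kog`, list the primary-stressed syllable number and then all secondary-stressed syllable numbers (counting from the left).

primary 2, secondary 4, 6, 7, 8

Weights: 1 fa L, 2 glu:r H, 3 pe L, 4 mi: H, 5 ba L, 6 bap H, 7 dob H, 8 kog H.
Parse right to left (heavy = foot alone; LL = one foot; stranded L unfooted): fa (ˈglu:r) pe (ˈmi:) ba (ˈbap) (ˈdob) (ˈkog).
Foot heads: 2, 4, 6, 7, 8.
Primary stress on the leftmost head = syllable 2.
Secondary stress on 4, 6, 7, 8: fa.ˈglu:r.pe.ˌmi:.ba.ˌbap.ˌdob.ˌkog.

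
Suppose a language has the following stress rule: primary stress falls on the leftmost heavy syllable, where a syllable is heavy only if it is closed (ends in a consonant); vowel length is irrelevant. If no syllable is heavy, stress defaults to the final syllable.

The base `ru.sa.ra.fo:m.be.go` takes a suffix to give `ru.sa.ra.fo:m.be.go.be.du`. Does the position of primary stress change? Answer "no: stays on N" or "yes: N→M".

no: stays on 4

Base `ru.sa.ra.fo:m.be.go` (6 syllables):
  Weights: 1 ru L, 2 sa L, 3 ra L, 4 fo:m H, 5 be L, 6 go L.
  Heavy syllables in the domain: 4. The leftmost is syllable 4 (fo:m).
  → primary stress on syllable 4.
Suffixed `ru.sa.ra.fo:m.be.go.be.du` (8 syllables):
  Weights: 1 ru L, 2 sa L, 3 ra L, 4 fo:m H, 5 be L, 6 go L, 7 be L, 8 du L.
  Heavy syllables in the domain: 4. The leftmost is syllable 4 (fo:m).
  → primary stress on syllable 4.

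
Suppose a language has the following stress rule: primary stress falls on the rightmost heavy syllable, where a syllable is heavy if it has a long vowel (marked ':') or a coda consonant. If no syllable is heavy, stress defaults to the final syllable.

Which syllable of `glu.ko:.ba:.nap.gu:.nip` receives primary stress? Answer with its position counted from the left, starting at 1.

Weights: 1 glu L, 2 ko: H, 3 ba: H, 4 nap H, 5 gu: H, 6 nip H.
Heavy syllables in the domain: 2, 3, 4, 5, 6. The rightmost is syllable 6 (nip).
Primary stress: syllable 6 → glu.ko:.ba:.nap.gu:.ˈnip.

6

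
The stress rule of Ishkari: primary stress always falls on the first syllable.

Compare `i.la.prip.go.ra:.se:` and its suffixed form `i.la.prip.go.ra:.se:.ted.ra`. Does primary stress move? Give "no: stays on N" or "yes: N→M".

Base `i.la.prip.go.ra:.se:` (6 syllables):
  The word has 6 syllables; the first syllable is syllable 1 (i).
  → primary stress on syllable 1.
Suffixed `i.la.prip.go.ra:.se:.ted.ra` (8 syllables):
  The word has 8 syllables; the first syllable is syllable 1 (i).
  → primary stress on syllable 1.

no: stays on 1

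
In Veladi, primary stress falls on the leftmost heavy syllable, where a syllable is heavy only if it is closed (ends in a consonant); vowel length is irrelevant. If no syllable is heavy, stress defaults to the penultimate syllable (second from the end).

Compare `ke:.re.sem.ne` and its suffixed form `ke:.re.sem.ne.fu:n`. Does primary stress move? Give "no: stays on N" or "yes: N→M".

no: stays on 3

Base `ke:.re.sem.ne` (4 syllables):
  Weights: 1 ke: L, 2 re L, 3 sem H, 4 ne L.
  Heavy syllables in the domain: 3. The leftmost is syllable 3 (sem).
  → primary stress on syllable 3.
Suffixed `ke:.re.sem.ne.fu:n` (5 syllables):
  Weights: 1 ke: L, 2 re L, 3 sem H, 4 ne L, 5 fu:n H.
  Heavy syllables in the domain: 3, 5. The leftmost is syllable 3 (sem).
  → primary stress on syllable 3.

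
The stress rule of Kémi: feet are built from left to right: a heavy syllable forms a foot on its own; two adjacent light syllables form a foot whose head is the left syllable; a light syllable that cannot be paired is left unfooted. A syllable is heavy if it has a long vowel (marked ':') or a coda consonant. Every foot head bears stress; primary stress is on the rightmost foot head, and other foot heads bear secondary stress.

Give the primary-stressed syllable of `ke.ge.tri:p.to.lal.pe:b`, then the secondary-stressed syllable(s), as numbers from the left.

Weights: 1 ke L, 2 ge L, 3 tri:p H, 4 to L, 5 lal H, 6 pe:b H.
Parse left to right (heavy = foot alone; LL = one foot; stranded L unfooted): (ˈke.ge) (ˈtri:p) to (ˈlal) (ˈpe:b).
Foot heads: 1, 3, 5, 6.
Primary stress on the rightmost head = syllable 6.
Secondary stress on 1, 3, 5: ˌke.ge.ˌtri:p.to.ˌlal.ˈpe:b.

primary 6, secondary 1, 3, 5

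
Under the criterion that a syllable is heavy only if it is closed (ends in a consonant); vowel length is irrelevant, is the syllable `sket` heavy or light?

`sket`: short vowel, closed (coda /t/). Closed (coda /t/) → heavy.

heavy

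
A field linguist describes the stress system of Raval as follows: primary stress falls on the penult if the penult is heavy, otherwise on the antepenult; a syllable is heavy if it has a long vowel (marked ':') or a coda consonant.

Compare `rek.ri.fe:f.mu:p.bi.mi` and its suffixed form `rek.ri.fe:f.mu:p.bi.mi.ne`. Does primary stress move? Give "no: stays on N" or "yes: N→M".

Base `rek.ri.fe:f.mu:p.bi.mi` (6 syllables):
  Weights: 4 mu:p H, 5 bi L, 6 mi L.
  The penult (syllable 5, bi) is light, so stress falls on the antepenult (syllable 4, mu:p).
  → primary stress on syllable 4.
Suffixed `rek.ri.fe:f.mu:p.bi.mi.ne` (7 syllables):
  Weights: 5 bi L, 6 mi L, 7 ne L.
  The penult (syllable 6, mi) is light, so stress falls on the antepenult (syllable 5, bi).
  → primary stress on syllable 5.

yes: 4→5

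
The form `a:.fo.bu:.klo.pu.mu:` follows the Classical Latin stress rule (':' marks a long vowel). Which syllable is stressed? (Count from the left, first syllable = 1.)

Classical Latin: stress the penult if heavy (long vowel or closed), else the antepenult.
Weights: 4 klo L, 5 pu L, 6 mu: H.
The penult (syllable 5, pu) is light, so stress falls on the antepenult (syllable 4, klo).
Stress on syllable 4: a:.fo.bu:.ˈklo.pu.mu:.

4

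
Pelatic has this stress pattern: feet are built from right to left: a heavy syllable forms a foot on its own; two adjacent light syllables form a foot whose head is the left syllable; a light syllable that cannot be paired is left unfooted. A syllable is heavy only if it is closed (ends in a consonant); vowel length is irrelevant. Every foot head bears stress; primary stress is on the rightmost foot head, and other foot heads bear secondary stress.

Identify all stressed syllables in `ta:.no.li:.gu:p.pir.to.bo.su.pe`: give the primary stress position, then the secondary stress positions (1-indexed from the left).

Weights: 1 ta: L, 2 no L, 3 li: L, 4 gu:p H, 5 pir H, 6 to L, 7 bo L, 8 su L, 9 pe L.
Parse right to left (heavy = foot alone; LL = one foot; stranded L unfooted): ta: (ˈno.li:) (ˈgu:p) (ˈpir) (ˈto.bo) (ˈsu.pe).
Foot heads: 2, 4, 5, 6, 8.
Primary stress on the rightmost head = syllable 8.
Secondary stress on 2, 4, 5, 6: ta:.ˌno.li:.ˌgu:p.ˌpir.ˌto.bo.ˈsu.pe.

primary 8, secondary 2, 4, 5, 6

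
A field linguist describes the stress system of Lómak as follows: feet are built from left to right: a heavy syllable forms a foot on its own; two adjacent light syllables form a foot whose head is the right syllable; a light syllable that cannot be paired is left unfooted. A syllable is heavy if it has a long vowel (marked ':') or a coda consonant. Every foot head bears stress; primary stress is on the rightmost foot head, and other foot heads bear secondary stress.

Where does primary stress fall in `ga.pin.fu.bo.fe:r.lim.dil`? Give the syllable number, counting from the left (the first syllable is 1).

Weights: 1 ga L, 2 pin H, 3 fu L, 4 bo L, 5 fe:r H, 6 lim H, 7 dil H.
Parse left to right (heavy = foot alone; LL = one foot; stranded L unfooted): ga (ˈpin) (fu.ˈbo) (ˈfe:r) (ˈlim) (ˈdil).
Foot heads: 2, 4, 5, 6, 7.
Primary stress on the rightmost head = syllable 7.
Primary stress: syllable 7 → ga.pin.fu.bo.fe:r.lim.ˈdil.

7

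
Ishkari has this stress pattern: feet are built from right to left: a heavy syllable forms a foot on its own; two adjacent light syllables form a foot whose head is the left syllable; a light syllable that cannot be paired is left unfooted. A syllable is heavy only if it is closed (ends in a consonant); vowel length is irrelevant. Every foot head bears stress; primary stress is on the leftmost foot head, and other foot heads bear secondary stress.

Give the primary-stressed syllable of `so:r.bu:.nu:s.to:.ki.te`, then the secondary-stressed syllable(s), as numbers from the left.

primary 1, secondary 3, 5

Weights: 1 so:r H, 2 bu: L, 3 nu:s H, 4 to: L, 5 ki L, 6 te L.
Parse right to left (heavy = foot alone; LL = one foot; stranded L unfooted): (ˈso:r) bu: (ˈnu:s) to: (ˈki.te).
Foot heads: 1, 3, 5.
Primary stress on the leftmost head = syllable 1.
Secondary stress on 3, 5: ˈso:r.bu:.ˌnu:s.to:.ˌki.te.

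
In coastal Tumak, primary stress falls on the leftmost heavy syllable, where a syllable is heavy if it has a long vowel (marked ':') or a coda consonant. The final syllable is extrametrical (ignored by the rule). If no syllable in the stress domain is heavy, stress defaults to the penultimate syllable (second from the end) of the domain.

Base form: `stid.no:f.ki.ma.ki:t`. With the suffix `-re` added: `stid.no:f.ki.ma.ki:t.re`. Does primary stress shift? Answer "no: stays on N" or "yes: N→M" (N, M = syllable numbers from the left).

Base `stid.no:f.ki.ma.ki:t` (5 syllables):
  The final syllable (5, ki:t) is extrametrical; the stress domain is syllables 1–4.
  Weights: 1 stid H, 2 no:f H, 3 ki L, 4 ma L.
  Heavy syllables in the domain: 1, 2. The leftmost is syllable 1 (stid).
  → primary stress on syllable 1.
Suffixed `stid.no:f.ki.ma.ki:t.re` (6 syllables):
  The final syllable (6, re) is extrametrical; the stress domain is syllables 1–5.
  Weights: 1 stid H, 2 no:f H, 3 ki L, 4 ma L, 5 ki:t H.
  Heavy syllables in the domain: 1, 2, 5. The leftmost is syllable 1 (stid).
  → primary stress on syllable 1.

no: stays on 1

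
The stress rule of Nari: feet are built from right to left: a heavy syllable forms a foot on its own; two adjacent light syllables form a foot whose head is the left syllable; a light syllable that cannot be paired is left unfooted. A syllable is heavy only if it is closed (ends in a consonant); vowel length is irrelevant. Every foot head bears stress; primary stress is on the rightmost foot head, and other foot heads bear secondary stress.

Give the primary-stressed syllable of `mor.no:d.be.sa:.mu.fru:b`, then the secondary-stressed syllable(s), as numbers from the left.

primary 6, secondary 1, 2, 4

Weights: 1 mor H, 2 no:d H, 3 be L, 4 sa: L, 5 mu L, 6 fru:b H.
Parse right to left (heavy = foot alone; LL = one foot; stranded L unfooted): (ˈmor) (ˈno:d) be (ˈsa:.mu) (ˈfru:b).
Foot heads: 1, 2, 4, 6.
Primary stress on the rightmost head = syllable 6.
Secondary stress on 1, 2, 4: ˌmor.ˌno:d.be.ˌsa:.mu.ˈfru:b.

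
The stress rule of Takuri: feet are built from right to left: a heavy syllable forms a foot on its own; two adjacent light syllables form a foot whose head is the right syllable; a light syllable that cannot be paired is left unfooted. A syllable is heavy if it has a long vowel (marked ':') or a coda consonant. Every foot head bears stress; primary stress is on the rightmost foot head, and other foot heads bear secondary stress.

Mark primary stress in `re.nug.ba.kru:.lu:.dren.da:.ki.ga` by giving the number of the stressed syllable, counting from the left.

9

Weights: 1 re L, 2 nug H, 3 ba L, 4 kru: H, 5 lu: H, 6 dren H, 7 da: H, 8 ki L, 9 ga L.
Parse right to left (heavy = foot alone; LL = one foot; stranded L unfooted): re (ˈnug) ba (ˈkru:) (ˈlu:) (ˈdren) (ˈda:) (ki.ˈga).
Foot heads: 2, 4, 5, 6, 7, 9.
Primary stress on the rightmost head = syllable 9.
Primary stress: syllable 9 → re.nug.ba.kru:.lu:.dren.da:.ki.ˈga.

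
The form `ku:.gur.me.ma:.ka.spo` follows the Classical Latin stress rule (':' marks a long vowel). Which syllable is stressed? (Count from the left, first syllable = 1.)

Classical Latin: stress the penult if heavy (long vowel or closed), else the antepenult.
Weights: 4 ma: H, 5 ka L, 6 spo L.
The penult (syllable 5, ka) is light, so stress falls on the antepenult (syllable 4, ma:).
Stress on syllable 4: ku:.gur.me.ˈma:.ka.spo.

4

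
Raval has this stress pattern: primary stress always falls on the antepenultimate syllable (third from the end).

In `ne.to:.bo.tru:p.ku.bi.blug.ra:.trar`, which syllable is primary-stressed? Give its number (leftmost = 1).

7

The word has 9 syllables; the antepenultimate syllable (third from the end) is syllable 7 (blug).
Primary stress: syllable 7 → ne.to:.bo.tru:p.ku.bi.ˈblug.ra:.trar.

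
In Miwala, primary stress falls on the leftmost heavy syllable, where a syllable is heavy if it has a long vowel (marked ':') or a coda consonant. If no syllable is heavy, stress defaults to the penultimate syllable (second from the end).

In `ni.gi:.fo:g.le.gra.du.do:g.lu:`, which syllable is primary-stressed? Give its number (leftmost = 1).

2

Weights: 1 ni L, 2 gi: H, 3 fo:g H, 4 le L, 5 gra L, 6 du L, 7 do:g H, 8 lu: H.
Heavy syllables in the domain: 2, 3, 7, 8. The leftmost is syllable 2 (gi:).
Primary stress: syllable 2 → ni.ˈgi:.fo:g.le.gra.du.do:g.lu:.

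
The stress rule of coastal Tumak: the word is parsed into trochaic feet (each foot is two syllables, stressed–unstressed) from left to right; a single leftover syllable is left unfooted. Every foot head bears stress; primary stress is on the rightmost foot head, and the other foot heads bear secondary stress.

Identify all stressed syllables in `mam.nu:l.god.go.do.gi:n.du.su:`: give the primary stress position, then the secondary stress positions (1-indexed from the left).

Parse left to right into trochaic (ˈσσ) feet: (ˈmam.nu:l) (ˈgod.go) (ˈdo.gi:n) (ˈdu.su:).
Foot heads (stressed positions): 1, 3, 5, 7.
End Rule Rightmost: primary stress on the rightmost head = syllable 7.
Secondary stress on 1, 3, 5: ˌmam.nu:l.ˌgod.go.ˌdo.gi:n.ˈdu.su:.

primary 7, secondary 1, 3, 5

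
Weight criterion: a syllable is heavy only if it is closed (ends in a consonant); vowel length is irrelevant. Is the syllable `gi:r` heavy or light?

`gi:r`: long vowel, closed (coda /r/). Closed (coda /r/) → heavy.

heavy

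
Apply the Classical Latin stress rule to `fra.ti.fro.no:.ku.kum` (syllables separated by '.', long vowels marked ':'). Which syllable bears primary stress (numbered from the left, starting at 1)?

4

Classical Latin: stress the penult if heavy (long vowel or closed), else the antepenult.
Weights: 4 no: H, 5 ku L, 6 kum H.
The penult (syllable 5, ku) is light, so stress falls on the antepenult (syllable 4, no:).
Stress on syllable 4: fra.ti.fro.ˈno:.ku.kum.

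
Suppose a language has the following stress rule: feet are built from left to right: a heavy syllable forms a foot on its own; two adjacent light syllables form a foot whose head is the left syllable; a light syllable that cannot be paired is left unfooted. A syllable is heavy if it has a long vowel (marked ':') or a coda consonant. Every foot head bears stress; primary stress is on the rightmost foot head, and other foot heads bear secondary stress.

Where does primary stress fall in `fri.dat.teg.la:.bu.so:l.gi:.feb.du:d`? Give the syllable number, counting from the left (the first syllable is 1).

Weights: 1 fri L, 2 dat H, 3 teg H, 4 la: H, 5 bu L, 6 so:l H, 7 gi: H, 8 feb H, 9 du:d H.
Parse left to right (heavy = foot alone; LL = one foot; stranded L unfooted): fri (ˈdat) (ˈteg) (ˈla:) bu (ˈso:l) (ˈgi:) (ˈfeb) (ˈdu:d).
Foot heads: 2, 3, 4, 6, 7, 8, 9.
Primary stress on the rightmost head = syllable 9.
Primary stress: syllable 9 → fri.dat.teg.la:.bu.so:l.gi:.feb.ˈdu:d.

9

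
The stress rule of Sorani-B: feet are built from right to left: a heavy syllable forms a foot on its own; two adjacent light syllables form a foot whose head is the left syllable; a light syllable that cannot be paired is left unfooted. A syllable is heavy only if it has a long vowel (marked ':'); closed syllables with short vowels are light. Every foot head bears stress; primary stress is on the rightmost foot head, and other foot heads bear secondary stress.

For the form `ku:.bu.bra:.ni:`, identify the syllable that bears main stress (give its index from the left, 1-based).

4

Weights: 1 ku: H, 2 bu L, 3 bra: H, 4 ni: H.
Parse right to left (heavy = foot alone; LL = one foot; stranded L unfooted): (ˈku:) bu (ˈbra:) (ˈni:).
Foot heads: 1, 3, 4.
Primary stress on the rightmost head = syllable 4.
Primary stress: syllable 4 → ku:.bu.bra:.ˈni:.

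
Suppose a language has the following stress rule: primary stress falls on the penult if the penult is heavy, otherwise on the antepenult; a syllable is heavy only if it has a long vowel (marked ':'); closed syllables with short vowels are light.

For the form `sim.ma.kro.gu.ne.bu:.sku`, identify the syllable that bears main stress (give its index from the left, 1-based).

6

Weights: 5 ne L, 6 bu: H, 7 sku L.
The penult (syllable 6, bu:) is heavy, so it takes stress.
Primary stress: syllable 6 → sim.ma.kro.gu.ne.ˈbu:.sku.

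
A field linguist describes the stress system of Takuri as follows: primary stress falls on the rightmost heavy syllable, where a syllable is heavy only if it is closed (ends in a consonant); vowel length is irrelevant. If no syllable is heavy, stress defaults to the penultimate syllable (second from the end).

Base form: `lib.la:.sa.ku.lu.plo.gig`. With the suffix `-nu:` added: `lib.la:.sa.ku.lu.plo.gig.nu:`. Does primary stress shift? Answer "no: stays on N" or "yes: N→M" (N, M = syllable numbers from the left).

Base `lib.la:.sa.ku.lu.plo.gig` (7 syllables):
  Weights: 1 lib H, 2 la: L, 3 sa L, 4 ku L, 5 lu L, 6 plo L, 7 gig H.
  Heavy syllables in the domain: 1, 7. The rightmost is syllable 7 (gig).
  → primary stress on syllable 7.
Suffixed `lib.la:.sa.ku.lu.plo.gig.nu:` (8 syllables):
  Weights: 1 lib H, 2 la: L, 3 sa L, 4 ku L, 5 lu L, 6 plo L, 7 gig H, 8 nu: L.
  Heavy syllables in the domain: 1, 7. The rightmost is syllable 7 (gig).
  → primary stress on syllable 7.

no: stays on 7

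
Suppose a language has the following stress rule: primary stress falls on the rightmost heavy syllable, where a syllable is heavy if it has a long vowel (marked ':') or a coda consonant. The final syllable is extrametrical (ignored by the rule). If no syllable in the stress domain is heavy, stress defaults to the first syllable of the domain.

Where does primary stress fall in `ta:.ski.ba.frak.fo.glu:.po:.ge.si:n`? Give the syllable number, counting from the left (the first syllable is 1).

7

The final syllable (9, si:n) is extrametrical; the stress domain is syllables 1–8.
Weights: 1 ta: H, 2 ski L, 3 ba L, 4 frak H, 5 fo L, 6 glu: H, 7 po: H, 8 ge L.
Heavy syllables in the domain: 1, 4, 6, 7. The rightmost is syllable 7 (po:).
Primary stress: syllable 7 → ta:.ski.ba.frak.fo.glu:.ˈpo:.ge.si:n.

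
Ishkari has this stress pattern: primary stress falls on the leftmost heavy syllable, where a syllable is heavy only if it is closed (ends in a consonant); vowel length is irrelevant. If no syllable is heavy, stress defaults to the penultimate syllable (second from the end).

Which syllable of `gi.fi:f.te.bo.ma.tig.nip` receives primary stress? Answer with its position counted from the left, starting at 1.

Weights: 1 gi L, 2 fi:f H, 3 te L, 4 bo L, 5 ma L, 6 tig H, 7 nip H.
Heavy syllables in the domain: 2, 6, 7. The leftmost is syllable 2 (fi:f).
Primary stress: syllable 2 → gi.ˈfi:f.te.bo.ma.tig.nip.

2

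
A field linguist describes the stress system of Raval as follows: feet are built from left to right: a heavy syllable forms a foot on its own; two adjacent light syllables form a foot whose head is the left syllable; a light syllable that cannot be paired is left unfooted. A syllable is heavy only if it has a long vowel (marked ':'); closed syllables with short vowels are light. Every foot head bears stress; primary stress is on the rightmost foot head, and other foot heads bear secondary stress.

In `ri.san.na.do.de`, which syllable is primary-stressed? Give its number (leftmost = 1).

Weights: 1 ri L, 2 san L, 3 na L, 4 do L, 5 de L.
Parse left to right (heavy = foot alone; LL = one foot; stranded L unfooted): (ˈri.san) (ˈna.do) de.
Foot heads: 1, 3.
Primary stress on the rightmost head = syllable 3.
Primary stress: syllable 3 → ri.san.ˈna.do.de.

3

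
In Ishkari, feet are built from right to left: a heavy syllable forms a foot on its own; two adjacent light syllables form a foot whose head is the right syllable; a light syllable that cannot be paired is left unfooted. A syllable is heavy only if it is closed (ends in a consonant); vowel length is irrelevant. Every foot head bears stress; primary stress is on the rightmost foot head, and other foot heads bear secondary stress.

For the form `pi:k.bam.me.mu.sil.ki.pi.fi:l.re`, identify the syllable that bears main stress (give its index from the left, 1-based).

8

Weights: 1 pi:k H, 2 bam H, 3 me L, 4 mu L, 5 sil H, 6 ki L, 7 pi L, 8 fi:l H, 9 re L.
Parse right to left (heavy = foot alone; LL = one foot; stranded L unfooted): (ˈpi:k) (ˈbam) (me.ˈmu) (ˈsil) (ki.ˈpi) (ˈfi:l) re.
Foot heads: 1, 2, 4, 5, 7, 8.
Primary stress on the rightmost head = syllable 8.
Primary stress: syllable 8 → pi:k.bam.me.mu.sil.ki.pi.ˈfi:l.re.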